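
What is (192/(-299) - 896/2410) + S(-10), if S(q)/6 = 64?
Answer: 137987968/360295 ≈ 382.99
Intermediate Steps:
S(q) = 384 (S(q) = 6*64 = 384)
(192/(-299) - 896/2410) + S(-10) = (192/(-299) - 896/2410) + 384 = (192*(-1/299) - 896*1/2410) + 384 = (-192/299 - 448/1205) + 384 = -365312/360295 + 384 = 137987968/360295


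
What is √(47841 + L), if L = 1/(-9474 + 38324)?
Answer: √1592765630054/5770 ≈ 218.73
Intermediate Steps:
L = 1/28850 ≈ 3.4662e-5
√(47841 + L) = √(47841 + 1/28850) = √(1380212851/28850) = √1592765630054/5770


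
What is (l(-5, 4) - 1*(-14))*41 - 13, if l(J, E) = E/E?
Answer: 602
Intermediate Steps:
l(J, E) = 1
(l(-5, 4) - 1*(-14))*41 - 13 = (1 - 1*(-14))*41 - 13 = (1 + 14)*41 - 13 = 15*41 - 13 = 615 - 13 = 602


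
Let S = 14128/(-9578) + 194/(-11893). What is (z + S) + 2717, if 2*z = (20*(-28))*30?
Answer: -323763485309/56955577 ≈ -5684.5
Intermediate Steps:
z = -8400 (z = ((20*(-28))*30)/2 = (-560*30)/2 = (½)*(-16800) = -8400)
S = -84941218/56955577 (S = 14128*(-1/9578) + 194*(-1/11893) = -7064/4789 - 194/11893 = -84941218/56955577 ≈ -1.4914)
(z + S) + 2717 = (-8400 - 84941218/56955577) + 2717 = -478511788018/56955577 + 2717 = -323763485309/56955577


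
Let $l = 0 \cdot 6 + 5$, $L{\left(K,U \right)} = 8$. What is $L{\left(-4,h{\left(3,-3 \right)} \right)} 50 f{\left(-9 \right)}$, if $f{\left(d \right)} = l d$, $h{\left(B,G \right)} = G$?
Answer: $-18000$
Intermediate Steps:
$l = 5$ ($l = 0 + 5 = 5$)
$f{\left(d \right)} = 5 d$
$L{\left(-4,h{\left(3,-3 \right)} \right)} 50 f{\left(-9 \right)} = 8 \cdot 50 \cdot 5 \left(-9\right) = 400 \left(-45\right) = -18000$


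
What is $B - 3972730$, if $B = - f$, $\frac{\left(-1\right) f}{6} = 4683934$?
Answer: $24130874$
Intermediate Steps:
$f = -28103604$ ($f = \left(-6\right) 4683934 = -28103604$)
$B = 28103604$ ($B = \left(-1\right) \left(-28103604\right) = 28103604$)
$B - 3972730 = 28103604 - 3972730 = 24130874$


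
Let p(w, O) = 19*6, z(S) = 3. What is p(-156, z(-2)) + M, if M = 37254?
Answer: 37368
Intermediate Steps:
p(w, O) = 114
p(-156, z(-2)) + M = 114 + 37254 = 37368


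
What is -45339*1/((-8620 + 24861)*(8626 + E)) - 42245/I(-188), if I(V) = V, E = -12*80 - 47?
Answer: 5227395338123/23263153652 ≈ 224.71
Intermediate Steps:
E = -1007 (E = -960 - 47 = -1007)
-45339*1/((-8620 + 24861)*(8626 + E)) - 42245/I(-188) = -45339*1/((-8620 + 24861)*(8626 - 1007)) - 42245/(-188) = -45339/(16241*7619) - 42245*(-1/188) = -45339/123740179 + 42245/188 = 5227395338123/23263153652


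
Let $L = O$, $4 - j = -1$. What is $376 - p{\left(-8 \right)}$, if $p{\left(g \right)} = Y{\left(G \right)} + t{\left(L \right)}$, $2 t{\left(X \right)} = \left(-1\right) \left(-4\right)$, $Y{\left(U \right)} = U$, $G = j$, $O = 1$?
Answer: $369$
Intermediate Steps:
$j = 5$ ($j = 4 - -1 = 4 + 1 = 5$)
$G = 5$
$L = 1$
$t{\left(X \right)} = 2$ ($t{\left(X \right)} = \frac{\left(-1\right) \left(-4\right)}{2} = \frac{1}{2} \cdot 4 = 2$)
$p{\left(g \right)} = 7$ ($p{\left(g \right)} = 5 + 2 = 7$)
$376 - p{\left(-8 \right)} = 376 - 7 = 369$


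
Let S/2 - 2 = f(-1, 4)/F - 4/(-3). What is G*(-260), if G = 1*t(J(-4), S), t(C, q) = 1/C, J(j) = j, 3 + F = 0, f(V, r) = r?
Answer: 65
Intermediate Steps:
F = -3 (F = -3 + 0 = -3)
S = 4 (S = 4 + 2*(4/(-3) - 4/(-3)) = 4 + 2*(4*(-⅓) - 4*(-⅓)) = 4 + 2*(-4/3 + 4/3) = 4 + 2*0 = 4 + 0 = 4)
G = -¼ (G = 1/(-4) = 1*(-¼) = -¼ ≈ -0.25000)
G*(-260) = -¼*(-260) = 65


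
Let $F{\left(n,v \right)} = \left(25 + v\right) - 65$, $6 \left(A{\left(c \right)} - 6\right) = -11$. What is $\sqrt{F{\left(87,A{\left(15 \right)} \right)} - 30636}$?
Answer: $\frac{i \sqrt{1104186}}{6} \approx 175.13 i$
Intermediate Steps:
$A{\left(c \right)} = \frac{25}{6}$ ($A{\left(c \right)} = 6 + \frac{1}{6} \left(-11\right) = 6 - \frac{11}{6} = \frac{25}{6}$)
$F{\left(n,v \right)} = -40 + v$
$\sqrt{F{\left(87,A{\left(15 \right)} \right)} - 30636} = \sqrt{\left(-40 + \frac{25}{6}\right) - 30636} = \sqrt{- \frac{215}{6} - 30636} = \sqrt{- \frac{184031}{6}} = \frac{i \sqrt{1104186}}{6}$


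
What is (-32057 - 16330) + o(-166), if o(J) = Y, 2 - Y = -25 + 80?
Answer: -48440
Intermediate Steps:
Y = -53 (Y = 2 - (-25 + 80) = 2 - 1*55 = 2 - 55 = -53)
o(J) = -53
(-32057 - 16330) + o(-166) = (-32057 - 16330) - 53 = -48387 - 53 = -48440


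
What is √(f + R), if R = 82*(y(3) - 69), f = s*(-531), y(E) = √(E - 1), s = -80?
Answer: √(36822 + 82*√2) ≈ 192.19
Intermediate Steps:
y(E) = √(-1 + E)
f = 42480 (f = -80*(-531) = 42480)
R = -5658 + 82*√2 (R = 82*(√(-1 + 3) - 69) = 82*(√2 - 69) = 82*(-69 + √2) = -5658 + 82*√2 ≈ -5542.0)
√(f + R) = √(42480 + (-5658 + 82*√2)) = √(36822 + 82*√2)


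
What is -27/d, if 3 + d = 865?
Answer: -27/862 ≈ -0.031322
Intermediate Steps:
d = 862 (d = -3 + 865 = 862)
-27/d = -27/862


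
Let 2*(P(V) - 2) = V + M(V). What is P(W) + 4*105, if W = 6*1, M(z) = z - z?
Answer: 425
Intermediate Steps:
M(z) = 0
W = 6
P(V) = 2 + V/2 (P(V) = 2 + (V + 0)/2 = 2 + V/2)
P(W) + 4*105 = (2 + (½)*6) + 4*105 = (2 + 3) + 420 = 5 + 420 = 425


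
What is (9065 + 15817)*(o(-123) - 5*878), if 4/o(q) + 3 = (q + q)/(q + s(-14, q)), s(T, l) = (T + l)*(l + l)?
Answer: -89706626724/821 ≈ -1.0927e+8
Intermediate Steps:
s(T, l) = 2*l*(T + l) (s(T, l) = (T + l)*(2*l) = 2*l*(T + l))
o(q) = 4/(-3 + 2*q/(q + 2*q*(-14 + q))) (o(q) = 4/(-3 + (q + q)/(q + 2*q*(-14 + q))) = 4/(-3 + (2*q)/(q + 2*q*(-14 + q))) = 4/(-3 + 2*q/(q + 2*q*(-14 + q))))
(9065 + 15817)*(o(-123) - 5*878) = (9065 + 15817)*(4*(27 - 2*(-123))/(-83 + 6*(-123)) - 5*878) = 24882*(4*(27 + 246)/(-83 - 738) - 4390) = 24882*(4*273/(-821) - 4390) = 24882*(4*(-1/821)*273 - 4390) = 24882*(-1092/821 - 4390) = 24882*(-3605282/821) = -89706626724/821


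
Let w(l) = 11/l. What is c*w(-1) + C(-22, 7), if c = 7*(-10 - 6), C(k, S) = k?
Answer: 1210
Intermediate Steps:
c = -112 (c = 7*(-16) = -112)
c*w(-1) + C(-22, 7) = -1232/(-1) - 22 = -1232*(-1) - 22 = -112*(-11) - 22 = 1232 - 22 = 1210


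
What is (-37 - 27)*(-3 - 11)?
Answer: 896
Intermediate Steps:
(-37 - 27)*(-3 - 11) = -64*(-14) = 896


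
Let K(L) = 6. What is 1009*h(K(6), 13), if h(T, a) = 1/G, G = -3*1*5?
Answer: -1009/15 ≈ -67.267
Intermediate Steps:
G = -15 (G = -3*5 = -15)
h(T, a) = -1/15 (h(T, a) = 1/(-15) = -1/15)
1009*h(K(6), 13) = 1009*(-1/15) = -1009/15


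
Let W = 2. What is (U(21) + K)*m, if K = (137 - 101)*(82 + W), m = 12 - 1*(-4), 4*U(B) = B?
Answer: 48468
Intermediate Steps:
U(B) = B/4
m = 16 (m = 12 + 4 = 16)
K = 3024 (K = (137 - 101)*(82 + 2) = 36*84 = 3024)
(U(21) + K)*m = ((1/4)*21 + 3024)*16 = (21/4 + 3024)*16 = (12117/4)*16 = 48468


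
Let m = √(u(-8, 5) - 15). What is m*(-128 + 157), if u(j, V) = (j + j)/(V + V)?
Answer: 29*I*√415/5 ≈ 118.16*I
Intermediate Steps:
u(j, V) = j/V (u(j, V) = (2*j)/((2*V)) = (2*j)*(1/(2*V)) = j/V)
m = I*√415/5 (m = √(-8/5 - 15) = √(-83/5) = I*√415/5 ≈ 4.0743*I)
m*(-128 + 157) = (I*√415/5)*(-128 + 157) = (I*√415/5)*29 = 29*I*√415/5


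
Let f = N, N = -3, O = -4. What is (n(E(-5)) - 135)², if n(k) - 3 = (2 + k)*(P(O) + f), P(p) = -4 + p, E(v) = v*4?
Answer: 4356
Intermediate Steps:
f = -3
E(v) = 4*v
n(k) = -19 - 11*k (n(k) = 3 + (2 + k)*((-4 - 4) - 3) = 3 + (2 + k)*(-8 - 3) = 3 + (2 + k)*(-11) = 3 + (-22 - 11*k) = -19 - 11*k)
(n(E(-5)) - 135)² = ((-19 - 44*(-5)) - 135)² = ((-19 - 11*(-20)) - 135)² = ((-19 + 220) - 135)² = (201 - 135)² = 66² = 4356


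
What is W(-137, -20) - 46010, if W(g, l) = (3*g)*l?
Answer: -37790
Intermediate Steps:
W(g, l) = 3*g*l
W(-137, -20) - 46010 = 3*(-137)*(-20) - 46010 = 8220 - 46010 = -37790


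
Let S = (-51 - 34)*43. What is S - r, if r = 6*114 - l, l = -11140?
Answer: -15479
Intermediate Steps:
S = -3655 (S = -85*43 = -3655)
r = 11824 (r = 6*114 - 1*(-11140) = 684 + 11140 = 11824)
S - r = -3655 - 1*11824 = -3655 - 11824 = -15479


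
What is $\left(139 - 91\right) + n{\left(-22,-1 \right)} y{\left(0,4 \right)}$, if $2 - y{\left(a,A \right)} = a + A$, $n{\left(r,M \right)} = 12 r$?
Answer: $576$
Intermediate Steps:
$y{\left(a,A \right)} = 2 - A - a$ ($y{\left(a,A \right)} = 2 - \left(a + A\right) = 2 - \left(A + a\right) = 2 - A - a$)
$\left(139 - 91\right) + n{\left(-22,-1 \right)} y{\left(0,4 \right)} = \left(139 - 91\right) + 12 \left(-22\right) \left(2 - 4 - 0\right) = \left(139 - 91\right) - 264 \left(2 - 4 + 0\right) = 48 - -528 = 48 + 528 = 576$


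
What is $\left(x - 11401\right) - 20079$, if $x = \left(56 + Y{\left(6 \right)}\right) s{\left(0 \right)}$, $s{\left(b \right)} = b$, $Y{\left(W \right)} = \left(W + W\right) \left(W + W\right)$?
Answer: $-31480$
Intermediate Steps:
$Y{\left(W \right)} = 4 W^{2}$ ($Y{\left(W \right)} = 2 W 2 W = 4 W^{2}$)
$x = 0$ ($x = \left(56 + 4 \cdot 6^{2}\right) 0 = \left(56 + 4 \cdot 36\right) 0 = \left(56 + 144\right) 0 = 200 \cdot 0 = 0$)
$\left(x - 11401\right) - 20079 = \left(0 - 11401\right) - 20079 = -11401 - 20079 = -31480$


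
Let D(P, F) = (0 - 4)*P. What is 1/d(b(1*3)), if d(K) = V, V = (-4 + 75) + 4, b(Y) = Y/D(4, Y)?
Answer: 1/75 ≈ 0.013333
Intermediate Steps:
D(P, F) = -4*P
b(Y) = -Y/16 (b(Y) = Y/((-4*4)) = Y/(-16) = Y*(-1/16) = -Y/16)
V = 75 (V = 71 + 4 = 75)
d(K) = 75
1/d(b(1*3)) = 1/75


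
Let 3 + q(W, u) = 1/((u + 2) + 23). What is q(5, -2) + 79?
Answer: 1749/23 ≈ 76.043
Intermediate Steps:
q(W, u) = -3 + 1/(25 + u) (q(W, u) = -3 + 1/((u + 2) + 23) = -3 + 1/((2 + u) + 23) = -3 + 1/(25 + u))
q(5, -2) + 79 = (-74 - 3*(-2))/(25 - 2) + 79 = (-74 + 6)/23 + 79 = (1/23)*(-68) + 79 = -68/23 + 79 = 1749/23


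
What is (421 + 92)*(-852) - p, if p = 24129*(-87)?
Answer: 1662147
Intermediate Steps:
p = -2099223
(421 + 92)*(-852) - p = (421 + 92)*(-852) - 1*(-2099223) = 513*(-852) + 2099223 = -437076 + 2099223 = 1662147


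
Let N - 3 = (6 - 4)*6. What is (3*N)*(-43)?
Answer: -1935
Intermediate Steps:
N = 15 (N = 3 + (6 - 4)*6 = 3 + 2*6 = 3 + 12 = 15)
(3*N)*(-43) = (3*15)*(-43) = 45*(-43) = -1935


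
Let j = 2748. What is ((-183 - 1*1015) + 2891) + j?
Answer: 4441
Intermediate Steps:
((-183 - 1*1015) + 2891) + j = ((-183 - 1*1015) + 2891) + 2748 = ((-183 - 1015) + 2891) + 2748 = (-1198 + 2891) + 2748 = 1693 + 2748 = 4441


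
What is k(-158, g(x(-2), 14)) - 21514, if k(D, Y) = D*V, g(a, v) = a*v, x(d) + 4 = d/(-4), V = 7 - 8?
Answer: -21356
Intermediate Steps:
V = -1
x(d) = -4 - d/4 (x(d) = -4 + d/(-4) = -4 + d*(-¼) = -4 - d/4)
k(D, Y) = -D (k(D, Y) = D*(-1) = -D)
k(-158, g(x(-2), 14)) - 21514 = -1*(-158) - 21514 = 158 - 21514 = -21356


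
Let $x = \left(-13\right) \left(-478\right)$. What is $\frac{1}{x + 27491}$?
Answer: $\frac{1}{33705} \approx 2.9669 \cdot 10^{-5}$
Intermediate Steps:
$x = 6214$
$\frac{1}{x + 27491} = \frac{1}{6214 + 27491} = \frac{1}{33705}$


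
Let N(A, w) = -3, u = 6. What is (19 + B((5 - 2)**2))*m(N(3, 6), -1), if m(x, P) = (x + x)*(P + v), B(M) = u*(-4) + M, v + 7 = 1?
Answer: 168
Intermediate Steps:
v = -6 (v = -7 + 1 = -6)
B(M) = -24 + M (B(M) = 6*(-4) + M = -24 + M)
m(x, P) = 2*x*(-6 + P) (m(x, P) = (x + x)*(P - 6) = (2*x)*(-6 + P) = 2*x*(-6 + P))
(19 + B((5 - 2)**2))*m(N(3, 6), -1) = (19 + (-24 + (5 - 2)**2))*(2*(-3)*(-6 - 1)) = (19 + (-24 + 3**2))*(2*(-3)*(-7)) = (19 + (-24 + 9))*42 = (19 - 15)*42 = 4*42 = 168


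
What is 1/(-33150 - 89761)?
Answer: -1/122911 ≈ -8.1360e-6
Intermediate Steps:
1/(-33150 - 89761) = 1/(-122911) = -1/122911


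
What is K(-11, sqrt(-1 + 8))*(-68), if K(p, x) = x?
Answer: -68*sqrt(7) ≈ -179.91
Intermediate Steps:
K(-11, sqrt(-1 + 8))*(-68) = sqrt(-1 + 8)*(-68) = sqrt(7)*(-68) = -68*sqrt(7)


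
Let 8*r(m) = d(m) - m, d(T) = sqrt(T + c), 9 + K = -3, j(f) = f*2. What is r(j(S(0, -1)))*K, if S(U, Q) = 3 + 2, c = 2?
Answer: 15 - 3*sqrt(3) ≈ 9.8038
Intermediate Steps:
S(U, Q) = 5
j(f) = 2*f
K = -12 (K = -9 - 3 = -12)
d(T) = sqrt(2 + T) (d(T) = sqrt(T + 2) = sqrt(2 + T))
r(m) = -m/8 + sqrt(2 + m)/8 (r(m) = (sqrt(2 + m) - m)/8 = -m/8 + sqrt(2 + m)/8)
r(j(S(0, -1)))*K = (-5/4 + sqrt(2 + 2*5)/8)*(-12) = (-1/8*10 + sqrt(2 + 10)/8)*(-12) = (-5/4 + sqrt(12)/8)*(-12) = (-5/4 + (2*sqrt(3))/8)*(-12) = (-5/4 + sqrt(3)/4)*(-12) = 15 - 3*sqrt(3)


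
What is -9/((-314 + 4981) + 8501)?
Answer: -9/13168 ≈ -0.00068348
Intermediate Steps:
-9/((-314 + 4981) + 8501) = -9/(4667 + 8501) = -9/13168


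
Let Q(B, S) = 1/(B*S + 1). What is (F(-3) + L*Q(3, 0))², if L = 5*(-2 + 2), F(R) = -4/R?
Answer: 16/9 ≈ 1.7778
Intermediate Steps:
Q(B, S) = 1/(1 + B*S)
L = 0 (L = 5*0 = 0)
(F(-3) + L*Q(3, 0))² = (-4/(-3) + 0/(1 + 3*0))² = (-4*(-⅓) + 0/(1 + 0))² = (4/3 + 0/1)² = (4/3 + 0*1)² = (4/3 + 0)² = (4/3)² = 16/9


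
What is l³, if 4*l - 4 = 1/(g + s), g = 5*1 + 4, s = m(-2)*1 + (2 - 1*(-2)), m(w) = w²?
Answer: 328509/314432 ≈ 1.0448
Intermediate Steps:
s = 8 (s = (-2)²*1 + (2 - 1*(-2)) = 4*1 + (2 + 2) = 4 + 4 = 8)
g = 9 (g = 5 + 4 = 9)
l = 69/68 (l = 1 + 1/(4*(9 + 8)) = 1 + (¼)/17 = 1 + (¼)*(1/17) = 1 + 1/68 = 69/68 ≈ 1.0147)
l³ = (69/68)³ = 328509/314432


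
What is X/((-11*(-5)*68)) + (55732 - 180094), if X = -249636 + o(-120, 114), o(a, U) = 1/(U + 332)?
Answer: -3773675057/30328 ≈ -1.2443e+5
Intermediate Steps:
o(a, U) = 1/(332 + U)
X = -111337655/446 (X = -249636 + 1/(332 + 114) = -249636 + 1/446 = -111337655/446 ≈ -2.4964e+5)
X/((-11*(-5)*68)) + (55732 - 180094) = -111337655/(446*(-11*(-5)*68)) + (55732 - 180094) = -111337655/(446*(55*68)) - 124362 = -111337655/446/3740 - 124362 = -111337655/446*1/3740 - 124362 = -2024321/30328 - 124362 = -3773675057/30328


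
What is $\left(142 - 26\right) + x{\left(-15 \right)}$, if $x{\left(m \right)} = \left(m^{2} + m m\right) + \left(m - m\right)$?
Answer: $566$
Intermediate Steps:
$x{\left(m \right)} = 2 m^{2}$ ($x{\left(m \right)} = \left(m^{2} + m^{2}\right) + 0 = 2 m^{2} + 0 = 2 m^{2}$)
$\left(142 - 26\right) + x{\left(-15 \right)} = \left(142 - 26\right) + 2 \left(-15\right)^{2} = 116 + 2 \cdot 225 = 116 + 450 = 566$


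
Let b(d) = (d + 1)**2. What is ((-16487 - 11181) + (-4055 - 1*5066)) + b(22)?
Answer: -36260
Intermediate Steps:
b(d) = (1 + d)**2
((-16487 - 11181) + (-4055 - 1*5066)) + b(22) = ((-16487 - 11181) + (-4055 - 1*5066)) + (1 + 22)**2 = (-27668 + (-4055 - 5066)) + 23**2 = (-27668 - 9121) + 529 = -36789 + 529 = -36260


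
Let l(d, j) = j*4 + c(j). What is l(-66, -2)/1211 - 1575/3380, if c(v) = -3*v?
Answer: -382817/818636 ≈ -0.46763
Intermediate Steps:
l(d, j) = j (l(d, j) = j*4 - 3*j = 4*j - 3*j = j)
l(-66, -2)/1211 - 1575/3380 = -2/1211 - 1575/3380 = -2*1/1211 - 1575*1/3380 = -2/1211 - 315/676 = -382817/818636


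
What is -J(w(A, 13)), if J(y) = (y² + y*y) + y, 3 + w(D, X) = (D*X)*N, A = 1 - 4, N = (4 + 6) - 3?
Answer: -152076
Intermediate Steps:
N = 7 (N = 10 - 3 = 7)
A = -3
w(D, X) = -3 + 7*D*X (w(D, X) = -3 + (D*X)*7 = -3 + 7*D*X)
J(y) = y + 2*y² (J(y) = (y² + y²) + y = 2*y² + y = y + 2*y²)
-J(w(A, 13)) = -(-3 + 7*(-3)*13)*(1 + 2*(-3 + 7*(-3)*13)) = -(-3 - 273)*(1 + 2*(-3 - 273)) = -(-276)*(1 + 2*(-276)) = -(-276)*(1 - 552) = -(-276)*(-551) = -1*152076 = -152076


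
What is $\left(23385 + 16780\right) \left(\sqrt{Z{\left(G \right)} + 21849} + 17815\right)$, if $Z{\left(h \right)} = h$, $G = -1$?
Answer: $715539475 + 80330 \sqrt{5462} \approx 7.2148 \cdot 10^{8}$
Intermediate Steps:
$\left(23385 + 16780\right) \left(\sqrt{Z{\left(G \right)} + 21849} + 17815\right) = \left(23385 + 16780\right) \left(\sqrt{-1 + 21849} + 17815\right) = 40165 \left(\sqrt{21848} + 17815\right) = 40165 \left(2 \sqrt{5462} + 17815\right) = 40165 \left(17815 + 2 \sqrt{5462}\right) = 715539475 + 80330 \sqrt{5462}$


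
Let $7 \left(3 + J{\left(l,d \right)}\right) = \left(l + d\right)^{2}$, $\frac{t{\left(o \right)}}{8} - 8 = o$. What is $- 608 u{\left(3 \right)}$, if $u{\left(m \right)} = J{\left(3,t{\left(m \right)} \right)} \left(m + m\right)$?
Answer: $-4304640$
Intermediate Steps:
$t{\left(o \right)} = 64 + 8 o$
$J{\left(l,d \right)} = -3 + \frac{\left(d + l\right)^{2}}{7}$ ($J{\left(l,d \right)} = -3 + \frac{\left(l + d\right)^{2}}{7} = -3 + \frac{\left(d + l\right)^{2}}{7}$)
$u{\left(m \right)} = 2 m \left(-3 + \frac{\left(67 + 8 m\right)^{2}}{7}\right)$ ($u{\left(m \right)} = \left(-3 + \frac{\left(\left(64 + 8 m\right) + 3\right)^{2}}{7}\right) \left(m + m\right) = \left(-3 + \frac{\left(67 + 8 m\right)^{2}}{7}\right) 2 m = 2 m \left(-3 + \frac{\left(67 + 8 m\right)^{2}}{7}\right)$)
$- 608 u{\left(3 \right)} = - 608 \cdot \frac{2}{7} \cdot 3 \left(-21 + \left(67 + 8 \cdot 3\right)^{2}\right) = - 608 \cdot \frac{2}{7} \cdot 3 \left(-21 + \left(67 + 24\right)^{2}\right) = - 608 \cdot \frac{2}{7} \cdot 3 \left(-21 + 91^{2}\right) = - 608 \cdot \frac{2}{7} \cdot 3 \left(-21 + 8281\right) = - 608 \cdot \frac{2}{7} \cdot 3 \cdot 8260 = \left(-608\right) 7080 = -4304640$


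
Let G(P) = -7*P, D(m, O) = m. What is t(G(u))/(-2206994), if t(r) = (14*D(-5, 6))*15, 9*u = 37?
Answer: 525/1103497 ≈ 0.00047576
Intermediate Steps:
u = 37/9 (u = (1/9)*37 = 37/9 ≈ 4.1111)
t(r) = -1050 (t(r) = (14*(-5))*15 = -70*15 = -1050)
t(G(u))/(-2206994) = -1050/(-2206994) = -1050*(-1/2206994) = 525/1103497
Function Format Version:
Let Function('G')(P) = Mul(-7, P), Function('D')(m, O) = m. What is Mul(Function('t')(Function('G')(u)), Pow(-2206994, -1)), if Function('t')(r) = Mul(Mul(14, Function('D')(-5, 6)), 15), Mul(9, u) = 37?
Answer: Rational(525, 1103497) ≈ 0.00047576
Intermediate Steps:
u = Rational(37, 9) (u = Mul(Rational(1, 9), 37) = Rational(37, 9) ≈ 4.1111)
Function('t')(r) = -1050 (Function('t')(r) = Mul(Mul(14, -5), 15) = Mul(-70, 15) = -1050)
Mul(Function('t')(Function('G')(u)), Pow(-2206994, -1)) = Mul(-1050, Pow(-2206994, -1)) = Mul(-1050, Rational(-1, 2206994)) = Rational(525, 1103497)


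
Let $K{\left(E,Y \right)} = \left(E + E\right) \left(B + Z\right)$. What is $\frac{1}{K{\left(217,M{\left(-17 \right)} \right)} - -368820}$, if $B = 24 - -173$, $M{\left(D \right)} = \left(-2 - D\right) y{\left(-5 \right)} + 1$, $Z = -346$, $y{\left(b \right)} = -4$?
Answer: $\frac{1}{304154} \approx 3.2878 \cdot 10^{-6}$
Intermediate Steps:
$M{\left(D \right)} = 9 + 4 D$ ($M{\left(D \right)} = \left(-2 - D\right) \left(-4\right) + 1 = \left(8 + 4 D\right) + 1 = 9 + 4 D$)
$B = 197$ ($B = 24 + 173 = 197$)
$K{\left(E,Y \right)} = - 298 E$ ($K{\left(E,Y \right)} = \left(E + E\right) \left(197 - 346\right) = 2 E \left(-149\right) = - 298 E$)
$\frac{1}{K{\left(217,M{\left(-17 \right)} \right)} - -368820} = \frac{1}{\left(-298\right) 217 - -368820} = \frac{1}{-64666 + 368820} = \frac{1}{304154}$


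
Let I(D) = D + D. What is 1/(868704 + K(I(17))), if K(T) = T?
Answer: 1/868738 ≈ 1.1511e-6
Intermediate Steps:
I(D) = 2*D
1/(868704 + K(I(17))) = 1/(868704 + 2*17) = 1/(868704 + 34) = 1/868738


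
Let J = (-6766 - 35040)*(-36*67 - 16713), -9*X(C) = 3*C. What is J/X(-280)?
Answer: 239861925/28 ≈ 8.5665e+6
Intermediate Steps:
X(C) = -C/3
J = 799539750 (J = -41806*(-2412 - 16713) = -41806*(-19125) = 799539750)
J/X(-280) = 799539750/((-1/3*(-280))) = 799539750/(280/3) = 799539750*(3/280) = 239861925/28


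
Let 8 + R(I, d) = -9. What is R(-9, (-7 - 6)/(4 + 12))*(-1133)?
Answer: 19261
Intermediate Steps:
R(I, d) = -17 (R(I, d) = -8 - 9 = -17)
R(-9, (-7 - 6)/(4 + 12))*(-1133) = -17*(-1133) = 19261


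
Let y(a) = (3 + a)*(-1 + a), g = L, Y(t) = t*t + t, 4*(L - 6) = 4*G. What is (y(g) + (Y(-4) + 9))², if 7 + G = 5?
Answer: 1764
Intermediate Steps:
G = -2 (G = -7 + 5 = -2)
L = 4 (L = 6 + (4*(-2))/4 = 6 + (¼)*(-8) = 6 - 2 = 4)
Y(t) = t + t² (Y(t) = t² + t = t + t²)
g = 4
y(a) = (-1 + a)*(3 + a)
(y(g) + (Y(-4) + 9))² = ((-3 + 4² + 2*4) + (-4*(1 - 4) + 9))² = ((-3 + 16 + 8) + (-4*(-3) + 9))² = (21 + (12 + 9))² = (21 + 21)² = 42² = 1764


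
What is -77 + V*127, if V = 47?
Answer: 5892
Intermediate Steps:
-77 + V*127 = -77 + 47*127 = -77 + 5969 = 5892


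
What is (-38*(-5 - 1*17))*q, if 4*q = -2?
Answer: -418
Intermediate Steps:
q = -1/2 (q = (1/4)*(-2) = -1/2 ≈ -0.50000)
(-38*(-5 - 1*17))*q = -38*(-5 - 1*17)*(-1/2) = -38*(-5 - 17)*(-1/2) = -38*(-22)*(-1/2) = 836*(-1/2) = -418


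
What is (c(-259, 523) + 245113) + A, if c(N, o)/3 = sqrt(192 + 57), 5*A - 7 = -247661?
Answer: 977911/5 + 3*sqrt(249) ≈ 1.9563e+5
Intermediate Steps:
A = -247654/5 (A = 7/5 + (1/5)*(-247661) = 7/5 - 247661/5 = -247654/5 ≈ -49531.)
c(N, o) = 3*sqrt(249) (c(N, o) = 3*sqrt(192 + 57) = 3*sqrt(249))
(c(-259, 523) + 245113) + A = (3*sqrt(249) + 245113) - 247654/5 = (245113 + 3*sqrt(249)) - 247654/5 = 977911/5 + 3*sqrt(249)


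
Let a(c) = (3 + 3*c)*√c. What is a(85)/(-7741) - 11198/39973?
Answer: -11198/39973 - 258*√85/7741 ≈ -0.58742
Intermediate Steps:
a(c) = √c*(3 + 3*c)
a(85)/(-7741) - 11198/39973 = (3*√85*(1 + 85))/(-7741) - 11198/39973 = (3*√85*86)*(-1/7741) - 11198*1/39973 = (258*√85)*(-1/7741) - 11198/39973 = -258*√85/7741 - 11198/39973 = -11198/39973 - 258*√85/7741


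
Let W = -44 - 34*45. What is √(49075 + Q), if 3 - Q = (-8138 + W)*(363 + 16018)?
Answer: 5*√6365654 ≈ 12615.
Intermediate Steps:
W = -1574 (W = -44 - 1530 = -1574)
Q = 159092275 (Q = 3 - (-8138 - 1574)*(363 + 16018) = 3 - (-9712)*16381 = 3 - 1*(-159092272) = 3 + 159092272 = 159092275)
√(49075 + Q) = √(49075 + 159092275) = √159141350 = 5*√6365654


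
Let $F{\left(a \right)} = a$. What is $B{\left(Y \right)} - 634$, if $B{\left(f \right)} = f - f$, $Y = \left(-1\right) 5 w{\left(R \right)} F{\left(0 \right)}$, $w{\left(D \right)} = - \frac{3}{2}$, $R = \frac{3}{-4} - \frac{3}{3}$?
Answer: $-634$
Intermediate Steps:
$R = - \frac{7}{4}$ ($R = 3 \left(- \frac{1}{4}\right) - 1 = - \frac{3}{4} - 1 = - \frac{7}{4} \approx -1.75$)
$w{\left(D \right)} = - \frac{3}{2}$ ($w{\left(D \right)} = \left(-3\right) \frac{1}{2} = - \frac{3}{2}$)
$Y = 0$ ($Y = \left(-1\right) 5 \left(- \frac{3}{2}\right) 0 = \left(-5\right) \left(- \frac{3}{2}\right) 0 = \frac{15}{2} \cdot 0 = 0$)
$B{\left(f \right)} = 0$
$B{\left(Y \right)} - 634 = 0 - 634 = -634$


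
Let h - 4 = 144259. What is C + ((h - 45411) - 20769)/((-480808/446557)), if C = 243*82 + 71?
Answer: -25253792655/480808 ≈ -52524.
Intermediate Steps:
h = 144263 (h = 4 + 144259 = 144263)
C = 19997 (C = 19926 + 71 = 19997)
C + ((h - 45411) - 20769)/((-480808/446557)) = 19997 + ((144263 - 45411) - 20769)/((-480808/446557)) = 19997 + (98852 - 20769)/((-480808*1/446557)) = 19997 + 78083/(-480808/446557) = 19997 + 78083*(-446557/480808) = 19997 - 34868510231/480808 = -25253792655/480808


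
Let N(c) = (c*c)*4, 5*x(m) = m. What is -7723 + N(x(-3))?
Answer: -193039/25 ≈ -7721.6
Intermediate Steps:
x(m) = m/5
N(c) = 4*c² (N(c) = c²*4 = 4*c²)
-7723 + N(x(-3)) = -7723 + 4*((⅕)*(-3))² = -7723 + 4*(-⅗)² = -7723 + 4*(9/25) = -7723 + 36/25 = -193039/25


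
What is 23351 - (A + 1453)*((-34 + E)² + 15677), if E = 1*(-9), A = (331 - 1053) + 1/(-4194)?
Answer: -8938917424/699 ≈ -1.2788e+7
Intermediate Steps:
A = -3028069/4194 (A = -722 - 1/4194 = -3028069/4194 ≈ -722.00)
E = -9
23351 - (A + 1453)*((-34 + E)² + 15677) = 23351 - (-3028069/4194 + 1453)*((-34 - 9)² + 15677) = 23351 - 3065813*((-43)² + 15677)/4194 = 23351 - 3065813*(1849 + 15677)/4194 = 23351 - 3065813*17526/4194 = 23351 - 1*8955239773/699 = 23351 - 8955239773/699 = -8938917424/699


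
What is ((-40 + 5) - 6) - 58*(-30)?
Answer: 1699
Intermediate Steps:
((-40 + 5) - 6) - 58*(-30) = (-35 - 6) + 1740 = -41 + 1740 = 1699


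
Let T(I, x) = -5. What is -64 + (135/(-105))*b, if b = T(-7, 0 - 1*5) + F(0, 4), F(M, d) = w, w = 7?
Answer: -466/7 ≈ -66.571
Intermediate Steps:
F(M, d) = 7
b = 2 (b = -5 + 7 = 2)
-64 + (135/(-105))*b = -64 + (135/(-105))*2 = -64 + (135*(-1/105))*2 = -64 - 9/7*2 = -64 - 18/7 = -466/7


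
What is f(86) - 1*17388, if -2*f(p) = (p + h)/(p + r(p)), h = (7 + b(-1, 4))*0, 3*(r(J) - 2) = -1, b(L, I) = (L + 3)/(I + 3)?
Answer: -4573173/263 ≈ -17389.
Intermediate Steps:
b(L, I) = (3 + L)/(3 + I)
r(J) = 5/3 (r(J) = 2 + (1/3)*(-1) = 2 - 1/3 = 5/3)
h = 0 (h = (7 + (3 - 1)/(3 + 4))*0 = (7 + 2/7)*0 = (51/7)*0 = 0)
f(p) = -p/(2*(5/3 + p)) (f(p) = -(p + 0)/(2*(p + 5/3)) = -p/(2*(5/3 + p)))
f(86) - 1*17388 = -3*86/(10 + 6*86) - 1*17388 = -3*86/(10 + 516) - 17388 = -3*86/526 - 17388 = -3*86*1/526 - 17388 = -129/263 - 17388 = -4573173/263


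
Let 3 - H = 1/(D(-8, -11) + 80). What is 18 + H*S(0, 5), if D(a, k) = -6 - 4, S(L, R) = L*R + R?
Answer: 461/14 ≈ 32.929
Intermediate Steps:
S(L, R) = R + L*R
D(a, k) = -10
H = 209/70 (H = 3 - 1/(-10 + 80) = 3 - 1/70 = 209/70 ≈ 2.9857)
18 + H*S(0, 5) = 18 + 209*(5*(1 + 0))/70 = 18 + 209*(5*1)/70 = 18 + (209/70)*5 = 18 + 209/14 = 461/14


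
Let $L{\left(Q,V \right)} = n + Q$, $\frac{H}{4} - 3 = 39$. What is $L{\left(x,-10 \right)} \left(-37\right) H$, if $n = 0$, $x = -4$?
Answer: $24864$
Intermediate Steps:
$H = 168$ ($H = 12 + 4 \cdot 39 = 12 + 156 = 168$)
$L{\left(Q,V \right)} = Q$ ($L{\left(Q,V \right)} = 0 + Q = Q$)
$L{\left(x,-10 \right)} \left(-37\right) H = \left(-4\right) \left(-37\right) 168 = 148 \cdot 168 = 24864$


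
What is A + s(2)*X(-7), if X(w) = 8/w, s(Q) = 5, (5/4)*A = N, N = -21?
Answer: -788/35 ≈ -22.514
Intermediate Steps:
A = -84/5 (A = (⅘)*(-21) = -84/5 ≈ -16.800)
A + s(2)*X(-7) = -84/5 + 5*(8/(-7)) = -84/5 + 5*(8*(-⅐)) = -84/5 + 5*(-8/7) = -84/5 - 40/7 = -788/35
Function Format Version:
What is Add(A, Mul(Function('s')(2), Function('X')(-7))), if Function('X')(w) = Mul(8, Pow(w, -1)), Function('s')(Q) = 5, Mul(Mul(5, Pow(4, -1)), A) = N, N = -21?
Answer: Rational(-788, 35) ≈ -22.514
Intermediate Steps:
A = Rational(-84, 5) (A = Mul(Rational(4, 5), -21) = Rational(-84, 5) ≈ -16.800)
Add(A, Mul(Function('s')(2), Function('X')(-7))) = Add(Rational(-84, 5), Mul(5, Mul(8, Pow(-7, -1)))) = Add(Rational(-84, 5), Mul(5, Mul(8, Rational(-1, 7)))) = Add(Rational(-84, 5), Mul(5, Rational(-8, 7))) = Add(Rational(-84, 5), Rational(-40, 7)) = Rational(-788, 35)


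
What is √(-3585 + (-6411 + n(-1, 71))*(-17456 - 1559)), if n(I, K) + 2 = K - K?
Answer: √121939610 ≈ 11043.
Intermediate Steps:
n(I, K) = -2 (n(I, K) = -2 + (K - K) = -2 + 0 = -2)
√(-3585 + (-6411 + n(-1, 71))*(-17456 - 1559)) = √(-3585 + (-6411 - 2)*(-17456 - 1559)) = √(-3585 - 6413*(-19015)) = √(-3585 + 121943195) = √121939610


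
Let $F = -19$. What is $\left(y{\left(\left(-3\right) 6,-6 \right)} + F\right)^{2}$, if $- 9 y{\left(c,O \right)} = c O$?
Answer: $961$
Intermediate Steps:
$y{\left(c,O \right)} = - \frac{O c}{9}$ ($y{\left(c,O \right)} = - \frac{c O}{9} = - \frac{O c}{9}$)
$\left(y{\left(\left(-3\right) 6,-6 \right)} + F\right)^{2} = \left(\left(- \frac{1}{9}\right) \left(-6\right) \left(\left(-3\right) 6\right) - 19\right)^{2} = \left(\left(- \frac{1}{9}\right) \left(-6\right) \left(-18\right) - 19\right)^{2} = \left(-12 - 19\right)^{2} = \left(-31\right)^{2} = 961$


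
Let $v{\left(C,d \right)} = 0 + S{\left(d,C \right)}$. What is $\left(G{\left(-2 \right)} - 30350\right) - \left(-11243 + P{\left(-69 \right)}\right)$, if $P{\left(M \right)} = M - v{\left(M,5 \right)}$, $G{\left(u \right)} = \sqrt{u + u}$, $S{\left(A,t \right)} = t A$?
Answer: $-19383 + 2 i \approx -19383.0 + 2.0 i$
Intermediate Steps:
$S{\left(A,t \right)} = A t$
$v{\left(C,d \right)} = C d$ ($v{\left(C,d \right)} = 0 + d C = 0 + C d = C d$)
$G{\left(u \right)} = \sqrt{2} \sqrt{u}$ ($G{\left(u \right)} = \sqrt{2 u} = \sqrt{2} \sqrt{u}$)
$P{\left(M \right)} = - 4 M$ ($P{\left(M \right)} = M - M 5 = M - 5 M = - 4 M$)
$\left(G{\left(-2 \right)} - 30350\right) - \left(-11243 + P{\left(-69 \right)}\right) = \left(\sqrt{2} \sqrt{-2} - 30350\right) + \left(11243 - \left(-4\right) \left(-69\right)\right) = \left(\sqrt{2} i \sqrt{2} - 30350\right) + \left(11243 - 276\right) = \left(2 i - 30350\right) + \left(11243 - 276\right) = \left(-30350 + 2 i\right) + 10967 = -19383 + 2 i$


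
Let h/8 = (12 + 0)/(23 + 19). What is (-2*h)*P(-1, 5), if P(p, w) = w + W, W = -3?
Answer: -64/7 ≈ -9.1429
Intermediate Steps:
P(p, w) = -3 + w (P(p, w) = w - 3 = -3 + w)
h = 16/7 (h = 8*((12 + 0)/(23 + 19)) = 8*(12/42) = 8*(12*(1/42)) = 8*(2/7) = 16/7 ≈ 2.2857)
(-2*h)*P(-1, 5) = (-2*16/7)*(-3 + 5) = -32/7*2 = -64/7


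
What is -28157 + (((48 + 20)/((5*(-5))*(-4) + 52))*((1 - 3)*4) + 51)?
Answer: -534082/19 ≈ -28110.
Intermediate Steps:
-28157 + (((48 + 20)/((5*(-5))*(-4) + 52))*((1 - 3)*4) + 51) = -28157 + ((68/(-25*(-4) + 52))*(-2*4) + 51) = -28157 + ((68/(100 + 52))*(-8) + 51) = -28157 + ((68/152)*(-8) + 51) = -28157 + ((68*(1/152))*(-8) + 51) = -28157 + ((17/38)*(-8) + 51) = -28157 + (-68/19 + 51) = -28157 + 901/19 = -534082/19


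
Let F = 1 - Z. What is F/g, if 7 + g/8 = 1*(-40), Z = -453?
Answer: -227/188 ≈ -1.2074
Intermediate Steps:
g = -376 (g = -56 + 8*(1*(-40)) = -56 + 8*(-40) = -56 - 320 = -376)
F = 454 (F = 1 - 1*(-453) = 1 + 453 = 454)
F/g = 454/(-376) = 454*(-1/376) = -227/188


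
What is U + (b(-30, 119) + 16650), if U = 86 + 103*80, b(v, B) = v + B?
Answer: 25065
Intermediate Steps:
b(v, B) = B + v
U = 8326 (U = 86 + 8240 = 8326)
U + (b(-30, 119) + 16650) = 8326 + ((119 - 30) + 16650) = 8326 + (89 + 16650) = 8326 + 16739 = 25065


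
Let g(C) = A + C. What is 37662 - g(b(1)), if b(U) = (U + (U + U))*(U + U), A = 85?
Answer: 37571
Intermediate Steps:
b(U) = 6*U**2 (b(U) = (U + 2*U)*(2*U) = (3*U)*(2*U) = 6*U**2)
g(C) = 85 + C
37662 - g(b(1)) = 37662 - (85 + 6*1**2) = 37662 - (85 + 6*1) = 37662 - (85 + 6) = 37662 - 1*91 = 37662 - 91 = 37571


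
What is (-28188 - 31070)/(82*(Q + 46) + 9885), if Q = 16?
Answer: -59258/14969 ≈ -3.9587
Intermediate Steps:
(-28188 - 31070)/(82*(Q + 46) + 9885) = (-28188 - 31070)/(82*(16 + 46) + 9885) = -59258/(82*62 + 9885) = -59258/(5084 + 9885) = -59258/14969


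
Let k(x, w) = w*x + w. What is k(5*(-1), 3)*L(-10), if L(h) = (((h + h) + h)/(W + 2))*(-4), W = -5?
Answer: 480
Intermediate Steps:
k(x, w) = w + w*x
L(h) = 4*h (L(h) = (((h + h) + h)/(-5 + 2))*(-4) = ((2*h + h)/(-3))*(-4) = ((3*h)*(-⅓))*(-4) = -h*(-4) = 4*h)
k(5*(-1), 3)*L(-10) = (3*(1 + 5*(-1)))*(4*(-10)) = (3*(1 - 5))*(-40) = (3*(-4))*(-40) = -12*(-40) = 480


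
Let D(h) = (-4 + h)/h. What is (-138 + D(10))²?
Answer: 471969/25 ≈ 18879.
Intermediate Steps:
D(h) = (-4 + h)/h
(-138 + D(10))² = (-138 + (-4 + 10)/10)² = (-138 + (⅒)*6)² = (-138 + ⅗)² = (-687/5)² = 471969/25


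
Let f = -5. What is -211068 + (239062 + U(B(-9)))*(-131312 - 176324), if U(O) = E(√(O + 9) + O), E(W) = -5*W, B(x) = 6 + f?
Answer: -73542750320 + 1538180*√10 ≈ -7.3538e+10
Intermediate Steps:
B(x) = 1 (B(x) = 6 - 5 = 1)
U(O) = -5*O - 5*√(9 + O) (U(O) = -5*(√(O + 9) + O) = -5*(√(9 + O) + O) = -5*(O + √(9 + O)) = -5*O - 5*√(9 + O))
-211068 + (239062 + U(B(-9)))*(-131312 - 176324) = -211068 + (239062 + (-5*1 - 5*√(9 + 1)))*(-131312 - 176324) = -211068 + (239062 + (-5 - 5*√10))*(-307636) = -211068 + (239057 - 5*√10)*(-307636) = -211068 + (-73542539252 + 1538180*√10) = -73542750320 + 1538180*√10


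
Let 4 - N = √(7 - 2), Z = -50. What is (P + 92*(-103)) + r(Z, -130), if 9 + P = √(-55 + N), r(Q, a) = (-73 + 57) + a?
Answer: -9631 + I*√(51 + √5) ≈ -9631.0 + 7.2963*I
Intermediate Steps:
r(Q, a) = -16 + a
N = 4 - √5 (N = 4 - √(7 - 2) = 4 - √5 ≈ 1.7639)
P = -9 + √(-51 - √5) (P = -9 + √(-55 + (4 - √5)) = -9 + √(-51 - √5) ≈ -9.0 + 7.2963*I)
(P + 92*(-103)) + r(Z, -130) = ((-9 + I*√(51 + √5)) + 92*(-103)) + (-16 - 130) = ((-9 + I*√(51 + √5)) - 9476) - 146 = (-9485 + I*√(51 + √5)) - 146 = -9631 + I*√(51 + √5)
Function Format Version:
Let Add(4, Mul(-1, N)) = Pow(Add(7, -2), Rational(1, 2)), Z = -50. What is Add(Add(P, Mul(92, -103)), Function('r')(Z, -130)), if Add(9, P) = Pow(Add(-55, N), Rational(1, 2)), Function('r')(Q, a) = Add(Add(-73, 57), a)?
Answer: Add(-9631, Mul(I, Pow(Add(51, Pow(5, Rational(1, 2))), Rational(1, 2)))) ≈ Add(-9631.0, Mul(7.2963, I))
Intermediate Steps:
Function('r')(Q, a) = Add(-16, a)
N = Add(4, Mul(-1, Pow(5, Rational(1, 2)))) (N = Add(4, Mul(-1, Pow(Add(7, -2), Rational(1, 2)))) = Add(4, Mul(-1, Pow(5, Rational(1, 2)))) ≈ 1.7639)
P = Add(-9, Pow(Add(-51, Mul(-1, Pow(5, Rational(1, 2)))), Rational(1, 2))) (P = Add(-9, Pow(Add(-55, Add(4, Mul(-1, Pow(5, Rational(1, 2))))), Rational(1, 2))) = Add(-9, Pow(Add(-51, Mul(-1, Pow(5, Rational(1, 2)))), Rational(1, 2))) ≈ Add(-9.0000, Mul(7.2963, I)))
Add(Add(P, Mul(92, -103)), Function('r')(Z, -130)) = Add(Add(Add(-9, Mul(I, Pow(Add(51, Pow(5, Rational(1, 2))), Rational(1, 2)))), Mul(92, -103)), Add(-16, -130)) = Add(Add(Add(-9, Mul(I, Pow(Add(51, Pow(5, Rational(1, 2))), Rational(1, 2)))), -9476), -146) = Add(Add(-9485, Mul(I, Pow(Add(51, Pow(5, Rational(1, 2))), Rational(1, 2)))), -146) = Add(-9631, Mul(I, Pow(Add(51, Pow(5, Rational(1, 2))), Rational(1, 2))))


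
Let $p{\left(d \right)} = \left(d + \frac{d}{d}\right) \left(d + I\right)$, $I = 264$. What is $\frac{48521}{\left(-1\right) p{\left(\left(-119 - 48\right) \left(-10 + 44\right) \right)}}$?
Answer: $- \frac{48521}{30735278} \approx -0.0015787$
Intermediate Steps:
$p{\left(d \right)} = \left(1 + d\right) \left(264 + d\right)$ ($p{\left(d \right)} = \left(d + \frac{d}{d}\right) \left(d + 264\right) = \left(d + 1\right) \left(264 + d\right) = \left(1 + d\right) \left(264 + d\right)$)
$\frac{48521}{\left(-1\right) p{\left(\left(-119 - 48\right) \left(-10 + 44\right) \right)}} = \frac{48521}{\left(-1\right) \left(264 + \left(\left(-119 - 48\right) \left(-10 + 44\right)\right)^{2} + 265 \left(-119 - 48\right) \left(-10 + 44\right)\right)} = \frac{48521}{\left(-1\right) \left(264 + \left(\left(-167\right) 34\right)^{2} + 265 \left(\left(-167\right) 34\right)\right)} = \frac{48521}{\left(-1\right) \left(264 + \left(-5678\right)^{2} + 265 \left(-5678\right)\right)} = \frac{48521}{\left(-1\right) \left(264 + 32239684 - 1504670\right)} = \frac{48521}{\left(-1\right) 30735278} = \frac{48521}{-30735278} = 48521 \left(- \frac{1}{30735278}\right) = - \frac{48521}{30735278}$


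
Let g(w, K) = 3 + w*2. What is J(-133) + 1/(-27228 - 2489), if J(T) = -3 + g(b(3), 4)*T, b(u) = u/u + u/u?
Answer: -27755679/29717 ≈ -934.00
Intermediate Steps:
b(u) = 2 (b(u) = 1 + 1 = 2)
g(w, K) = 3 + 2*w
J(T) = -3 + 7*T (J(T) = -3 + (3 + 2*2)*T = -3 + (3 + 4)*T = -3 + 7*T)
J(-133) + 1/(-27228 - 2489) = (-3 + 7*(-133)) + 1/(-27228 - 2489) = (-3 - 931) + 1/(-29717) = -934 - 1/29717 = -27755679/29717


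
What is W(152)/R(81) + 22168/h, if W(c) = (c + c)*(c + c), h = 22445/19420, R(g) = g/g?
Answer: 500955936/4489 ≈ 1.1160e+5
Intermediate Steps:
R(g) = 1
h = 4489/3884 (h = 22445*(1/19420) = 4489/3884 ≈ 1.1558)
W(c) = 4*c² (W(c) = (2*c)*(2*c) = 4*c²)
W(152)/R(81) + 22168/h = (4*152²)/1 + 22168/(4489/3884) = (4*23104)*1 + 22168*(3884/4489) = 92416*1 + 86100512/4489 = 92416 + 86100512/4489 = 500955936/4489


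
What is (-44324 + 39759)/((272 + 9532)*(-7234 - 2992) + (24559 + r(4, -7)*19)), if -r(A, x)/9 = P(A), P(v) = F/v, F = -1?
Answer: 18260/400924409 ≈ 4.5545e-5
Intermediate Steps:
P(v) = -1/v
r(A, x) = 9/A (r(A, x) = -(-9)/A = 9/A)
(-44324 + 39759)/((272 + 9532)*(-7234 - 2992) + (24559 + r(4, -7)*19)) = (-44324 + 39759)/((272 + 9532)*(-7234 - 2992) + (24559 + (9/4)*19)) = -4565/(9804*(-10226) + (24559 + (9*(1/4))*19)) = -4565/(-100255704 + (24559 + (9/4)*19)) = -4565/(-100255704 + (24559 + 171/4)) = -4565/(-100255704 + 98407/4) = -4565/(-400924409/4) = -4565*(-4/400924409) = 18260/400924409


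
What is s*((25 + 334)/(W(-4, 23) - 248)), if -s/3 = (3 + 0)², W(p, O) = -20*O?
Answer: 3231/236 ≈ 13.691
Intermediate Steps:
s = -27 (s = -3*(3 + 0)² = -3*3² = -3*9 = -27)
s*((25 + 334)/(W(-4, 23) - 248)) = -27*(25 + 334)/(-20*23 - 248) = -9693/(-460 - 248) = -9693/(-708) = -9693*(-1)/708 = -27*(-359/708) = 3231/236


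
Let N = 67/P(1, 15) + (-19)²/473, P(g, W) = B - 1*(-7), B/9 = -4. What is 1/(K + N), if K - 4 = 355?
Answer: 13717/4903181 ≈ 0.0027976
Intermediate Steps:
B = -36 (B = 9*(-4) = -36)
P(g, W) = -29 (P(g, W) = -36 - 1*(-7) = -36 + 7 = -29)
K = 359 (K = 4 + 355 = 359)
N = -21222/13717 (N = 67/(-29) + (-19)²/473 = 67*(-1/29) + 361*(1/473) = -67/29 + 361/473 = -21222/13717 ≈ -1.5471)
1/(K + N) = 1/(359 - 21222/13717) = 1/(4903181/13717) = 13717/4903181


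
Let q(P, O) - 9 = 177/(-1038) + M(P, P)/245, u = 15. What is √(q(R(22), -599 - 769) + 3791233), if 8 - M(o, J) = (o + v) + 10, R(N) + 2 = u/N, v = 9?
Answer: √16818805495697645/66605 ≈ 1947.1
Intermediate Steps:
R(N) = -2 + 15/N
M(o, J) = -11 - o (M(o, J) = 8 - ((o + 9) + 10) = 8 - ((9 + o) + 10) = 8 - (19 + o) = 8 + (-19 - o) = -11 - o)
q(P, O) = 744669/84770 - P/245 (q(P, O) = 9 + (177/(-1038) + (-11 - P)/245) = 9 + (177*(-1/1038) + (-11 - P)*(1/245)) = 9 + (-59/346 + (-11/245 - P/245)) = 9 + (-18261/84770 - P/245) = 744669/84770 - P/245)
√(q(R(22), -599 - 769) + 3791233) = √((744669/84770 - (-2 + 15/22)/245) + 3791233) = √((744669/84770 - 1/245*(-29/22)) + 3791233) = √((744669/84770 + 29/5390) + 3791233) = √(4098188/466235 + 3791233) = √(1767609615943/466235) = √16818805495697645/66605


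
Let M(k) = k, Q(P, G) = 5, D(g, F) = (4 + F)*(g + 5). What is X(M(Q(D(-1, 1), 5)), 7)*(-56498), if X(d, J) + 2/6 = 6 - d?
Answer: -112996/3 ≈ -37665.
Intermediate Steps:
D(g, F) = (4 + F)*(5 + g)
X(d, J) = 17/3 - d (X(d, J) = -⅓ + (6 - d) = 17/3 - d)
X(M(Q(D(-1, 1), 5)), 7)*(-56498) = (17/3 - 1*5)*(-56498) = (17/3 - 5)*(-56498) = (⅔)*(-56498) = -112996/3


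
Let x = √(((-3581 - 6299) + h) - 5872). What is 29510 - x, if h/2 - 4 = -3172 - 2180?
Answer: 29510 - 4*I*√1653 ≈ 29510.0 - 162.63*I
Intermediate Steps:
h = -10696 (h = 8 + 2*(-3172 - 2180) = 8 + 2*(-5352) = 8 - 10704 = -10696)
x = 4*I*√1653 (x = √(((-3581 - 6299) - 10696) - 5872) = √((-9880 - 10696) - 5872) = √(-20576 - 5872) = √(-26448) = 4*I*√1653 ≈ 162.63*I)
29510 - x = 29510 - 4*I*√1653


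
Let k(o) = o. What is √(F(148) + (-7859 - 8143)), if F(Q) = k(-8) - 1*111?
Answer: 7*I*√329 ≈ 126.97*I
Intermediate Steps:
F(Q) = -119 (F(Q) = -8 - 1*111 = -8 - 111 = -119)
√(F(148) + (-7859 - 8143)) = √(-119 + (-7859 - 8143)) = √(-119 - 16002) = √(-16121) = 7*I*√329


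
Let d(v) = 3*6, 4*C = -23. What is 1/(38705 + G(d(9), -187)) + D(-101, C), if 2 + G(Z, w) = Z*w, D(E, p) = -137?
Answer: -4841168/35337 ≈ -137.00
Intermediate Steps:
C = -23/4 (C = (¼)*(-23) = -23/4 ≈ -5.7500)
d(v) = 18
G(Z, w) = -2 + Z*w
1/(38705 + G(d(9), -187)) + D(-101, C) = 1/(38705 + (-2 + 18*(-187))) - 137 = 1/(38705 + (-2 - 3366)) - 137 = 1/(38705 - 3368) - 137 = 1/35337 - 137 = -4841168/35337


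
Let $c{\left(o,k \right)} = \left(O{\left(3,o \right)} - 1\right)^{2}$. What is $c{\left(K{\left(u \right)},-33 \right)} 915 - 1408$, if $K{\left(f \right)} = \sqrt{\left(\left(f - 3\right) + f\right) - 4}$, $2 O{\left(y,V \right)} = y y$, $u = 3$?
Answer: $\frac{39203}{4} \approx 9800.8$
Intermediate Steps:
$O{\left(y,V \right)} = \frac{y^{2}}{2}$ ($O{\left(y,V \right)} = \frac{y y}{2} = \frac{y^{2}}{2}$)
$K{\left(f \right)} = \sqrt{-7 + 2 f}$ ($K{\left(f \right)} = \sqrt{\left(\left(-3 + f\right) + f\right) - 4} = \sqrt{\left(-3 + 2 f\right) - 4} = \sqrt{-7 + 2 f}$)
$c{\left(o,k \right)} = \frac{49}{4}$ ($c{\left(o,k \right)} = \left(\frac{3^{2}}{2} - 1\right)^{2} = \left(\frac{1}{2} \cdot 9 - 1\right)^{2} = \left(\frac{9}{2} - 1\right)^{2} = \left(\frac{7}{2}\right)^{2} = \frac{49}{4}$)
$c{\left(K{\left(u \right)},-33 \right)} 915 - 1408 = \frac{49}{4} \cdot 915 - 1408 = \frac{44835}{4} - 1408 = \frac{39203}{4}$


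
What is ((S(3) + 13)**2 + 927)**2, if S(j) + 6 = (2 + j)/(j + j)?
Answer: 1266007561/1296 ≈ 9.7686e+5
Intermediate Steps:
S(j) = -6 + (2 + j)/(2*j) (S(j) = -6 + (2 + j)/(j + j) = -6 + (2 + j)/((2*j)) = -6 + (2 + j)*(1/(2*j)) = -6 + (2 + j)/(2*j))
((S(3) + 13)**2 + 927)**2 = (((-11/2 + 1/3) + 13)**2 + 927)**2 = ((-31/6 + 13)**2 + 927)**2 = ((47/6)**2 + 927)**2 = (2209/36 + 927)**2 = (35581/36)**2 = 1266007561/1296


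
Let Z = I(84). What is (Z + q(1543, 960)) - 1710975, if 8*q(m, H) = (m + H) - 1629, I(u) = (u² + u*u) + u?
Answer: -6786679/4 ≈ -1.6967e+6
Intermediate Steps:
I(u) = u + 2*u² (I(u) = (u² + u²) + u = 2*u² + u = u + 2*u²)
q(m, H) = -1629/8 + H/8 + m/8 (q(m, H) = ((m + H) - 1629)/8 = ((H + m) - 1629)/8 = (-1629 + H + m)/8 = -1629/8 + H/8 + m/8)
Z = 14196 (Z = 84*(1 + 2*84) = 84*(1 + 168) = 84*169 = 14196)
(Z + q(1543, 960)) - 1710975 = (14196 + (-1629/8 + (⅛)*960 + (⅛)*1543)) - 1710975 = (14196 + (-1629/8 + 120 + 1543/8)) - 1710975 = (14196 + 437/4) - 1710975 = 57221/4 - 1710975 = -6786679/4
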